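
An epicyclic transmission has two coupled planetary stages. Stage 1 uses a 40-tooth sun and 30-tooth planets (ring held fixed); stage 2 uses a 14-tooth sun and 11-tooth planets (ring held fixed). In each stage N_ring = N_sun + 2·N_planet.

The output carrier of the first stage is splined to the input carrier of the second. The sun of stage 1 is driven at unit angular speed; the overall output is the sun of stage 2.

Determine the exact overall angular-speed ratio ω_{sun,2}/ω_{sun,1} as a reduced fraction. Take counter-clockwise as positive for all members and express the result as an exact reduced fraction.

Stage 1: N_ring = 40 + 2·30 = 100
Stage 1: 40(ω_s−ω_c) = −100(ω_r−ω_c),  ω_r=0, ω_s=1
Stage 1: 40(1−ω_c) = −100(0−ω_c)  ⇒  140ω_c = 40  ⇒  ω_c = 2/7
  ⇒ ω_c¹/ω_s¹ = 2/7
Stage 2: N_ring = 14 + 2·11 = 36
Stage 2: 14(ω_s−ω_c) = −36(ω_r−ω_c),  ω_r=0, ω_c=1
Stage 2: ω_s = 1 − (36/14)(0−1) = 25/7
  ⇒ ω_s²/ω_c² = 25/7
Coupling ω_c² = ω_c¹ ⇒ overall = 2/7 × 25/7 = 50/49

50/49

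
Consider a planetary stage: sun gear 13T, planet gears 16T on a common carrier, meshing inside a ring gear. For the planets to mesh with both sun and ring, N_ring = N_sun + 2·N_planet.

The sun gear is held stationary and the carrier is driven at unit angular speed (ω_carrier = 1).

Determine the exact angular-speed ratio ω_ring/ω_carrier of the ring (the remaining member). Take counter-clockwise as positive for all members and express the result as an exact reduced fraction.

N_ring = 13 + 2·16 = 45
13(ω_s−ω_c) = −45(ω_r−ω_c),  ω_s=0, ω_c=1
ω_r = 1 − (13/45)(0−1) = 58/45
ω_r/ω_c = 58/45

58/45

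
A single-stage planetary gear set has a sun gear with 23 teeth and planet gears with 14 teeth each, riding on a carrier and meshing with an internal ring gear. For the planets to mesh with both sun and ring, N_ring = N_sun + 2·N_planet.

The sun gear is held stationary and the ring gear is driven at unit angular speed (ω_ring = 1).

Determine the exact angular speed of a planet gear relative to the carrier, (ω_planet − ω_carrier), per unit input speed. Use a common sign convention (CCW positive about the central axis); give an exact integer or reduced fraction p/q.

1173/1036

N_ring = 23 + 2·14 = 51
23(ω_s−ω_c) = −51(ω_r−ω_c),  ω_s=0, ω_r=1
23(0−ω_c) = −51(1−ω_c)  ⇒  74ω_c = 51  ⇒  ω_c = 51/74
sun–planet: 23·(0−51/74) = −14·(ω_p−ω_c)  ⇒  ω_p−ω_c = −(23/14)·(-51/74) = 1173/1036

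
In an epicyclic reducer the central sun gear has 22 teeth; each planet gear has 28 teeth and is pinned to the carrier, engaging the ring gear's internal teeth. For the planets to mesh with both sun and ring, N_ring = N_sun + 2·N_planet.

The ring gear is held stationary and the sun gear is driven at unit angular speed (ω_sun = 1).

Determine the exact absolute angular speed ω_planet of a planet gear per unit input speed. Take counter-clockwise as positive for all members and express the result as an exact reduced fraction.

-11/28

N_ring = 22 + 2·28 = 78
22(ω_s−ω_c) = −78(ω_r−ω_c),  ω_r=0, ω_s=1
22(1−ω_c) = −78(0−ω_c)  ⇒  100ω_c = 22  ⇒  ω_c = 11/50
sun–planet: 22·(1−11/50) = −28·(ω_p−ω_c)  ⇒  ω_p−ω_c = −(22/28)·(39/50) = -429/700
ω_p = 11/50 − 429/700 = -11/28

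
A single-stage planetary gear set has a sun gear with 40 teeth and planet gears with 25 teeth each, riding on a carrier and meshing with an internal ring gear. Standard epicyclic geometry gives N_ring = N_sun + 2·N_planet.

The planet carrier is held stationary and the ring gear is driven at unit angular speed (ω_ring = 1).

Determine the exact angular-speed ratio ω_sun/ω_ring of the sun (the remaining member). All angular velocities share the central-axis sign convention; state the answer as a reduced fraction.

-9/4

N_ring = 40 + 2·25 = 90
40(ω_s−ω_c) = −90(ω_r−ω_c),  ω_c=0, ω_r=1
ω_s = 0 − (90/40)(1−0) = -9/4
ω_s/ω_r = -9/4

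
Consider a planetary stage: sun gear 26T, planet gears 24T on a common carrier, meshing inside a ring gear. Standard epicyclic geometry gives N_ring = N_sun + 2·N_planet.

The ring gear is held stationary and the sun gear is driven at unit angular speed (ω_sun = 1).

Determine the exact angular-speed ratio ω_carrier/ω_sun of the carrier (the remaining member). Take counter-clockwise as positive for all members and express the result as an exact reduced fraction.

13/50

N_ring = 26 + 2·24 = 74
26(ω_s−ω_c) = −74(ω_r−ω_c),  ω_r=0, ω_s=1
26(1−ω_c) = −74(0−ω_c)  ⇒  100ω_c = 26  ⇒  ω_c = 13/50
ω_c/ω_s = 13/50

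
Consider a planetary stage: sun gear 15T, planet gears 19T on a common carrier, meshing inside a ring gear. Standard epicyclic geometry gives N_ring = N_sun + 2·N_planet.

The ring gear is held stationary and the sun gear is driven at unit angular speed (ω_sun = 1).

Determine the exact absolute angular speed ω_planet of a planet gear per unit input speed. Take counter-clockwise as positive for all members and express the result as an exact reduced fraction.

-15/38

N_ring = 15 + 2·19 = 53
15(ω_s−ω_c) = −53(ω_r−ω_c),  ω_r=0, ω_s=1
15(1−ω_c) = −53(0−ω_c)  ⇒  68ω_c = 15  ⇒  ω_c = 15/68
sun–planet: 15·(1−15/68) = −19·(ω_p−ω_c)  ⇒  ω_p−ω_c = −(15/19)·(53/68) = -795/1292
ω_p = 15/68 − 795/1292 = -15/38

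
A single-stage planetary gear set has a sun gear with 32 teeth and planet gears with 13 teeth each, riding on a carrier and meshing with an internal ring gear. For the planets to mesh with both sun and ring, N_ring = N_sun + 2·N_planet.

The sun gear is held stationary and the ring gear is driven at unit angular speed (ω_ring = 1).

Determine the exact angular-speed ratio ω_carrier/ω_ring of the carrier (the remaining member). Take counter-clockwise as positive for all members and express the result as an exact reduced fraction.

N_ring = 32 + 2·13 = 58
32(ω_s−ω_c) = −58(ω_r−ω_c),  ω_s=0, ω_r=1
32(0−ω_c) = −58(1−ω_c)  ⇒  90ω_c = 58  ⇒  ω_c = 29/45
ω_c/ω_r = 29/45

29/45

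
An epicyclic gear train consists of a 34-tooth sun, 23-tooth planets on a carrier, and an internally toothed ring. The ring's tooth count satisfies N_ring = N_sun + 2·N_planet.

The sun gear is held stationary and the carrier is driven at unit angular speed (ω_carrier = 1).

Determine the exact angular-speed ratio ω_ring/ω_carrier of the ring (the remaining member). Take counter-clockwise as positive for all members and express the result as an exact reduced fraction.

57/40

N_ring = 34 + 2·23 = 80
34(ω_s−ω_c) = −80(ω_r−ω_c),  ω_s=0, ω_c=1
ω_r = 1 − (34/80)(0−1) = 57/40
ω_r/ω_c = 57/40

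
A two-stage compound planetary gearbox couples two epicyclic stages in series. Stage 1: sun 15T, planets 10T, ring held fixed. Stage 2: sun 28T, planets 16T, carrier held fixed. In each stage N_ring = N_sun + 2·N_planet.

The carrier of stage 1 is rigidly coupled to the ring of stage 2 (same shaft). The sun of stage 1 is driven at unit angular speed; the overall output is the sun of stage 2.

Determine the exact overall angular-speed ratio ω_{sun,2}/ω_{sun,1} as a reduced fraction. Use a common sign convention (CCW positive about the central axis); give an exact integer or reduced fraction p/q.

-9/14

Stage 1: N_ring = 15 + 2·10 = 35
Stage 1: 15(ω_s−ω_c) = −35(ω_r−ω_c),  ω_r=0, ω_s=1
Stage 1: 15(1−ω_c) = −35(0−ω_c)  ⇒  50ω_c = 15  ⇒  ω_c = 3/10
  ⇒ ω_c¹/ω_s¹ = 3/10
Stage 2: N_ring = 28 + 2·16 = 60
Stage 2: 28(ω_s−ω_c) = −60(ω_r−ω_c),  ω_c=0, ω_r=1
Stage 2: ω_s = 0 − (60/28)(1−0) = -15/7
  ⇒ ω_s²/ω_r² = -15/7
Coupling ω_r² = ω_c¹ ⇒ overall = 3/10 × -15/7 = -9/14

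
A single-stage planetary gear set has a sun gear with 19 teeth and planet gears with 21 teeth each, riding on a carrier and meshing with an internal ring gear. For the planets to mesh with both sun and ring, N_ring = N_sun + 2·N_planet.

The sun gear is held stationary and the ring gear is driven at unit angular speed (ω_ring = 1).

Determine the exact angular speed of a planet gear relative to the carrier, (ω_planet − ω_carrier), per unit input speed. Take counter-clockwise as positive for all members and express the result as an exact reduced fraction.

N_ring = 19 + 2·21 = 61
19(ω_s−ω_c) = −61(ω_r−ω_c),  ω_s=0, ω_r=1
19(0−ω_c) = −61(1−ω_c)  ⇒  80ω_c = 61  ⇒  ω_c = 61/80
sun–planet: 19·(0−61/80) = −21·(ω_p−ω_c)  ⇒  ω_p−ω_c = −(19/21)·(-61/80) = 1159/1680

1159/1680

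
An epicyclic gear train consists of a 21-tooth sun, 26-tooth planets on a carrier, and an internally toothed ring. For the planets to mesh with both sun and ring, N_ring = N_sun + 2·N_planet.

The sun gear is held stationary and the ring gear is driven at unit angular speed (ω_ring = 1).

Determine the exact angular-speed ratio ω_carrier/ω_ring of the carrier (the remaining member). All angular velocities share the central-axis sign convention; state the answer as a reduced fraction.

N_ring = 21 + 2·26 = 73
21(ω_s−ω_c) = −73(ω_r−ω_c),  ω_s=0, ω_r=1
21(0−ω_c) = −73(1−ω_c)  ⇒  94ω_c = 73  ⇒  ω_c = 73/94
ω_c/ω_r = 73/94

73/94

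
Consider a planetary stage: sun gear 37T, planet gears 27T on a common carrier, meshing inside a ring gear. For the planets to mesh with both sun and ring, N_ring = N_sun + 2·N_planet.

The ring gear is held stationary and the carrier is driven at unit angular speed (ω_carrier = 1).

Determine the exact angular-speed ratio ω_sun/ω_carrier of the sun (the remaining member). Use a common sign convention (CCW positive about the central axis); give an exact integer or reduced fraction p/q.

128/37

N_ring = 37 + 2·27 = 91
37(ω_s−ω_c) = −91(ω_r−ω_c),  ω_r=0, ω_c=1
ω_s = 1 − (91/37)(0−1) = 128/37
ω_s/ω_c = 128/37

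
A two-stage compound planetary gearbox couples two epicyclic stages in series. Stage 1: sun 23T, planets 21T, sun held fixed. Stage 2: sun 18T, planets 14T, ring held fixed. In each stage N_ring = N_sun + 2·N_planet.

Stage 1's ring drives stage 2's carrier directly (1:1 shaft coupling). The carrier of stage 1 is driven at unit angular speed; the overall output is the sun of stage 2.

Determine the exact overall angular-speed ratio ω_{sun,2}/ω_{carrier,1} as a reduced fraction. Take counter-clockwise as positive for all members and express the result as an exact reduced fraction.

2816/585

Stage 1: N_ring = 23 + 2·21 = 65
Stage 1: 23(ω_s−ω_c) = −65(ω_r−ω_c),  ω_s=0, ω_c=1
Stage 1: ω_r = 1 − (23/65)(0−1) = 88/65
  ⇒ ω_r¹/ω_c¹ = 88/65
Stage 2: N_ring = 18 + 2·14 = 46
Stage 2: 18(ω_s−ω_c) = −46(ω_r−ω_c),  ω_r=0, ω_c=1
Stage 2: ω_s = 1 − (46/18)(0−1) = 32/9
  ⇒ ω_s²/ω_c² = 32/9
Coupling ω_c² = ω_r¹ ⇒ overall = 88/65 × 32/9 = 2816/585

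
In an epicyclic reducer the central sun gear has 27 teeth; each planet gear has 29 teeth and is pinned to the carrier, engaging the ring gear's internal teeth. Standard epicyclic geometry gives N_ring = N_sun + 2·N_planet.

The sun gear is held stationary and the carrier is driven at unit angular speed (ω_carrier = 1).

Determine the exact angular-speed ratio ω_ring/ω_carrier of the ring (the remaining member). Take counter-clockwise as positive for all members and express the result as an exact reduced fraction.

112/85

N_ring = 27 + 2·29 = 85
27(ω_s−ω_c) = −85(ω_r−ω_c),  ω_s=0, ω_c=1
ω_r = 1 − (27/85)(0−1) = 112/85
ω_r/ω_c = 112/85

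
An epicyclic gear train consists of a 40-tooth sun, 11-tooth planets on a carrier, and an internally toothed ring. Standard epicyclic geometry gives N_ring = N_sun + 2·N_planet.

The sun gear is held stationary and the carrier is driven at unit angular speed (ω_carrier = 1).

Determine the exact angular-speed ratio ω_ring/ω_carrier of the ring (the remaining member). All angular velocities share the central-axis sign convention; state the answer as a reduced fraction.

N_ring = 40 + 2·11 = 62
40(ω_s−ω_c) = −62(ω_r−ω_c),  ω_s=0, ω_c=1
ω_r = 1 − (40/62)(0−1) = 51/31
ω_r/ω_c = 51/31

51/31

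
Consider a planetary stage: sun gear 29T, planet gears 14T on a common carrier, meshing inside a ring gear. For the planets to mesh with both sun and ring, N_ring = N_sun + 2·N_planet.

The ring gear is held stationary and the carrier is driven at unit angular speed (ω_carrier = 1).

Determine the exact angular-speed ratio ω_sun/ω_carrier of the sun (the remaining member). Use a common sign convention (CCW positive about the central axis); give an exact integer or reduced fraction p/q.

N_ring = 29 + 2·14 = 57
29(ω_s−ω_c) = −57(ω_r−ω_c),  ω_r=0, ω_c=1
ω_s = 1 − (57/29)(0−1) = 86/29
ω_s/ω_c = 86/29

86/29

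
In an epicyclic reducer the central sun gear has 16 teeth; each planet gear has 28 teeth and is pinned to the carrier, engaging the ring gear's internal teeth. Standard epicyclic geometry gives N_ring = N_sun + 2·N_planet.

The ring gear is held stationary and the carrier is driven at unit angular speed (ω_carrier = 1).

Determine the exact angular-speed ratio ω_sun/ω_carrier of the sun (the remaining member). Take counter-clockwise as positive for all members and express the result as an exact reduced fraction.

11/2

N_ring = 16 + 2·28 = 72
16(ω_s−ω_c) = −72(ω_r−ω_c),  ω_r=0, ω_c=1
ω_s = 1 − (72/16)(0−1) = 11/2
ω_s/ω_c = 11/2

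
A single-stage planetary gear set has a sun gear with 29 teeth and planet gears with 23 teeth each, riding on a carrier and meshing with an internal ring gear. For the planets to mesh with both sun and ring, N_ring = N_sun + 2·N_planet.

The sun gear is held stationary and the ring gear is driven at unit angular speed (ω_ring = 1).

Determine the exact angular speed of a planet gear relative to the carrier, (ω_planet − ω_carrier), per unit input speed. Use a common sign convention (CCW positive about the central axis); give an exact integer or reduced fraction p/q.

N_ring = 29 + 2·23 = 75
29(ω_s−ω_c) = −75(ω_r−ω_c),  ω_s=0, ω_r=1
29(0−ω_c) = −75(1−ω_c)  ⇒  104ω_c = 75  ⇒  ω_c = 75/104
sun–planet: 29·(0−75/104) = −23·(ω_p−ω_c)  ⇒  ω_p−ω_c = −(29/23)·(-75/104) = 2175/2392

2175/2392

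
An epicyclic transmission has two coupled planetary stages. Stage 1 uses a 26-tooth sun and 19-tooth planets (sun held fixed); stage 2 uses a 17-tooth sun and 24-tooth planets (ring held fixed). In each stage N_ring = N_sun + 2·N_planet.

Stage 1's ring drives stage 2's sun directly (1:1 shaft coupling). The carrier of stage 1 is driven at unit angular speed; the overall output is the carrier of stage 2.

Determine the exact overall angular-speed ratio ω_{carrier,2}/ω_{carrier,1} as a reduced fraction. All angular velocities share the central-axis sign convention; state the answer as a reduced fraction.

Stage 1: N_ring = 26 + 2·19 = 64
Stage 1: 26(ω_s−ω_c) = −64(ω_r−ω_c),  ω_s=0, ω_c=1
Stage 1: ω_r = 1 − (26/64)(0−1) = 45/32
  ⇒ ω_r¹/ω_c¹ = 45/32
Stage 2: N_ring = 17 + 2·24 = 65
Stage 2: 17(ω_s−ω_c) = −65(ω_r−ω_c),  ω_r=0, ω_s=1
Stage 2: 17(1−ω_c) = −65(0−ω_c)  ⇒  82ω_c = 17  ⇒  ω_c = 17/82
  ⇒ ω_c²/ω_s² = 17/82
Coupling ω_s² = ω_r¹ ⇒ overall = 45/32 × 17/82 = 765/2624

765/2624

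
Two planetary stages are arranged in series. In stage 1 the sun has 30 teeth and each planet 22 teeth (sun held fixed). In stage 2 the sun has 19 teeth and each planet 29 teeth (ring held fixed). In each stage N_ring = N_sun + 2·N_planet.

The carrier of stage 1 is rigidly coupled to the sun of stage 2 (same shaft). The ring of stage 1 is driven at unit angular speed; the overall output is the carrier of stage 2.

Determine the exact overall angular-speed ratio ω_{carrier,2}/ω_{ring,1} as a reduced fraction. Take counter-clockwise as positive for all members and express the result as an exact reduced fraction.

703/4992

Stage 1: N_ring = 30 + 2·22 = 74
Stage 1: 30(ω_s−ω_c) = −74(ω_r−ω_c),  ω_s=0, ω_r=1
Stage 1: 30(0−ω_c) = −74(1−ω_c)  ⇒  104ω_c = 74  ⇒  ω_c = 37/52
  ⇒ ω_c¹/ω_r¹ = 37/52
Stage 2: N_ring = 19 + 2·29 = 77
Stage 2: 19(ω_s−ω_c) = −77(ω_r−ω_c),  ω_r=0, ω_s=1
Stage 2: 19(1−ω_c) = −77(0−ω_c)  ⇒  96ω_c = 19  ⇒  ω_c = 19/96
  ⇒ ω_c²/ω_s² = 19/96
Coupling ω_s² = ω_c¹ ⇒ overall = 37/52 × 19/96 = 703/4992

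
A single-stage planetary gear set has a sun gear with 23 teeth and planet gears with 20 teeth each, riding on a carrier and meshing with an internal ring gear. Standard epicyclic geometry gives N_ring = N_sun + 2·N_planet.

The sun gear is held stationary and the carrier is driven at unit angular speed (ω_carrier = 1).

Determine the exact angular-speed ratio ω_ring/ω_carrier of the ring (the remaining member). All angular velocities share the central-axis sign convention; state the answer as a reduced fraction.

86/63

N_ring = 23 + 2·20 = 63
23(ω_s−ω_c) = −63(ω_r−ω_c),  ω_s=0, ω_c=1
ω_r = 1 − (23/63)(0−1) = 86/63
ω_r/ω_c = 86/63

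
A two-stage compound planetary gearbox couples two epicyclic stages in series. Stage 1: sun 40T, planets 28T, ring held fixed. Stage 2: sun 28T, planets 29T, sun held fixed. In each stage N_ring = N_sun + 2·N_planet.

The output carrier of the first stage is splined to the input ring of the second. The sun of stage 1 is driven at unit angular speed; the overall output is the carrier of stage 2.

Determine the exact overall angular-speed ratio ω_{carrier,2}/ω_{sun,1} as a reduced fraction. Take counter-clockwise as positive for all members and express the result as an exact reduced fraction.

215/969

Stage 1: N_ring = 40 + 2·28 = 96
Stage 1: 40(ω_s−ω_c) = −96(ω_r−ω_c),  ω_r=0, ω_s=1
Stage 1: 40(1−ω_c) = −96(0−ω_c)  ⇒  136ω_c = 40  ⇒  ω_c = 5/17
  ⇒ ω_c¹/ω_s¹ = 5/17
Stage 2: N_ring = 28 + 2·29 = 86
Stage 2: 28(ω_s−ω_c) = −86(ω_r−ω_c),  ω_s=0, ω_r=1
Stage 2: 28(0−ω_c) = −86(1−ω_c)  ⇒  114ω_c = 86  ⇒  ω_c = 43/57
  ⇒ ω_c²/ω_r² = 43/57
Coupling ω_r² = ω_c¹ ⇒ overall = 5/17 × 43/57 = 215/969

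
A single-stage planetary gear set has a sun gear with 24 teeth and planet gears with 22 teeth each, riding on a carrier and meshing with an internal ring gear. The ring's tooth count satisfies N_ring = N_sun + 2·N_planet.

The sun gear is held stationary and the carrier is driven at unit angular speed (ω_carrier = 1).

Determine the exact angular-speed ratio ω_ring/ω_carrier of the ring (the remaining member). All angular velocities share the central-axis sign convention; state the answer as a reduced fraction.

23/17

N_ring = 24 + 2·22 = 68
24(ω_s−ω_c) = −68(ω_r−ω_c),  ω_s=0, ω_c=1
ω_r = 1 − (24/68)(0−1) = 23/17
ω_r/ω_c = 23/17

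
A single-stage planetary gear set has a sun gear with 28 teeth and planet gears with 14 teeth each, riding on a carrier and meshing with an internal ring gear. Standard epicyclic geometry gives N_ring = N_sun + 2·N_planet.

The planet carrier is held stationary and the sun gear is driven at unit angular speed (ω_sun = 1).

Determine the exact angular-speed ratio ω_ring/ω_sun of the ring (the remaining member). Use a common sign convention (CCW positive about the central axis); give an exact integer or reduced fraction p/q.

N_ring = 28 + 2·14 = 56
28(ω_s−ω_c) = −56(ω_r−ω_c),  ω_c=0, ω_s=1
ω_r = 0 − (28/56)(1−0) = -1/2
ω_r/ω_s = -1/2

-1/2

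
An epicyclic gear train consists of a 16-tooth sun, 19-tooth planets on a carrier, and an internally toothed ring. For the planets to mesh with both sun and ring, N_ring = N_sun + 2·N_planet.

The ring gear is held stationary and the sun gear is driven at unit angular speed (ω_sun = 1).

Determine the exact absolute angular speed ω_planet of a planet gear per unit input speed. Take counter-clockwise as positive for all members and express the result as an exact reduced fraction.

N_ring = 16 + 2·19 = 54
16(ω_s−ω_c) = −54(ω_r−ω_c),  ω_r=0, ω_s=1
16(1−ω_c) = −54(0−ω_c)  ⇒  70ω_c = 16  ⇒  ω_c = 8/35
sun–planet: 16·(1−8/35) = −19·(ω_p−ω_c)  ⇒  ω_p−ω_c = −(16/19)·(27/35) = -432/665
ω_p = 8/35 − 432/665 = -8/19

-8/19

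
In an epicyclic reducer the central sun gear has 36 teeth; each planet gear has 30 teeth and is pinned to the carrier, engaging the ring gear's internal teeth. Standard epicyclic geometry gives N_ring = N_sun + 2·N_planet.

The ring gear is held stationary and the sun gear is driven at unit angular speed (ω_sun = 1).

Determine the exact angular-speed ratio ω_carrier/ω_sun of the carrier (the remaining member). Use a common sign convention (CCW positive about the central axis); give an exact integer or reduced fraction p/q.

3/11

N_ring = 36 + 2·30 = 96
36(ω_s−ω_c) = −96(ω_r−ω_c),  ω_r=0, ω_s=1
36(1−ω_c) = −96(0−ω_c)  ⇒  132ω_c = 36  ⇒  ω_c = 3/11
ω_c/ω_s = 3/11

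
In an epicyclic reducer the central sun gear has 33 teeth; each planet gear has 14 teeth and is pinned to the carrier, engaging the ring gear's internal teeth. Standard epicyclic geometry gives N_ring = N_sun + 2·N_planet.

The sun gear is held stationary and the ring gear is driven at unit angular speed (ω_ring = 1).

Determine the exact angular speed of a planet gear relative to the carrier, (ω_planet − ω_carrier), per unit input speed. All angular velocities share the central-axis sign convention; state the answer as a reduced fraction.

N_ring = 33 + 2·14 = 61
33(ω_s−ω_c) = −61(ω_r−ω_c),  ω_s=0, ω_r=1
33(0−ω_c) = −61(1−ω_c)  ⇒  94ω_c = 61  ⇒  ω_c = 61/94
sun–planet: 33·(0−61/94) = −14·(ω_p−ω_c)  ⇒  ω_p−ω_c = −(33/14)·(-61/94) = 2013/1316

2013/1316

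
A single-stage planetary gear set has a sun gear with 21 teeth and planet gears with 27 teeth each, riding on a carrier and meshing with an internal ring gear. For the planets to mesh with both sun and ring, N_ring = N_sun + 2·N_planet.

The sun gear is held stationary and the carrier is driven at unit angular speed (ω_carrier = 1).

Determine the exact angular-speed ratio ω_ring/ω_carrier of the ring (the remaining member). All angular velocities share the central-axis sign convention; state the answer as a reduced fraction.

N_ring = 21 + 2·27 = 75
21(ω_s−ω_c) = −75(ω_r−ω_c),  ω_s=0, ω_c=1
ω_r = 1 − (21/75)(0−1) = 32/25
ω_r/ω_c = 32/25

32/25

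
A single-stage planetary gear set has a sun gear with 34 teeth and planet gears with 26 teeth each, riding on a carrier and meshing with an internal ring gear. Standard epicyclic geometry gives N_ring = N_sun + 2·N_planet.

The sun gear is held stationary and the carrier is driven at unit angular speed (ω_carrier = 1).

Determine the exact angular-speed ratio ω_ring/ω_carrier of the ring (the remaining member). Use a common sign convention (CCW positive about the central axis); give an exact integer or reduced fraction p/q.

N_ring = 34 + 2·26 = 86
34(ω_s−ω_c) = −86(ω_r−ω_c),  ω_s=0, ω_c=1
ω_r = 1 − (34/86)(0−1) = 60/43
ω_r/ω_c = 60/43

60/43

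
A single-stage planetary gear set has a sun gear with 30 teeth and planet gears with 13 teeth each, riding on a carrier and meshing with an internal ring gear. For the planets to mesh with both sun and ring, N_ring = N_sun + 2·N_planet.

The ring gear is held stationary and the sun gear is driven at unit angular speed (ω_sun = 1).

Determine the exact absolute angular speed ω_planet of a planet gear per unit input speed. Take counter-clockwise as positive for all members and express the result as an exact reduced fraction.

N_ring = 30 + 2·13 = 56
30(ω_s−ω_c) = −56(ω_r−ω_c),  ω_r=0, ω_s=1
30(1−ω_c) = −56(0−ω_c)  ⇒  86ω_c = 30  ⇒  ω_c = 15/43
sun–planet: 30·(1−15/43) = −13·(ω_p−ω_c)  ⇒  ω_p−ω_c = −(30/13)·(28/43) = -840/559
ω_p = 15/43 − 840/559 = -15/13

-15/13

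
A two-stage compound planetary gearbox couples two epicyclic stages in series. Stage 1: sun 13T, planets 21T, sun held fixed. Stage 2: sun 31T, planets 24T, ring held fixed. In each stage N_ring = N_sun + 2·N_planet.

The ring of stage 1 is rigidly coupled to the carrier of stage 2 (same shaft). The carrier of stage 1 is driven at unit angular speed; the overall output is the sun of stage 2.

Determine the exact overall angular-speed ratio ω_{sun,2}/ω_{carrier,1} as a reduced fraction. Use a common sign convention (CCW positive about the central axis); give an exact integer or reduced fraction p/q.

136/31

Stage 1: N_ring = 13 + 2·21 = 55
Stage 1: 13(ω_s−ω_c) = −55(ω_r−ω_c),  ω_s=0, ω_c=1
Stage 1: ω_r = 1 − (13/55)(0−1) = 68/55
  ⇒ ω_r¹/ω_c¹ = 68/55
Stage 2: N_ring = 31 + 2·24 = 79
Stage 2: 31(ω_s−ω_c) = −79(ω_r−ω_c),  ω_r=0, ω_c=1
Stage 2: ω_s = 1 − (79/31)(0−1) = 110/31
  ⇒ ω_s²/ω_c² = 110/31
Coupling ω_c² = ω_r¹ ⇒ overall = 68/55 × 110/31 = 136/31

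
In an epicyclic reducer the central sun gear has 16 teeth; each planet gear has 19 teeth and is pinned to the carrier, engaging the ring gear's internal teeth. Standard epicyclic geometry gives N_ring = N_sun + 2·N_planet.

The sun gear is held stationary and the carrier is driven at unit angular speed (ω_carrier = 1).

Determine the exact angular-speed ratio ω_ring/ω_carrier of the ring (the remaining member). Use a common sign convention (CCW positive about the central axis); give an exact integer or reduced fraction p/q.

35/27

N_ring = 16 + 2·19 = 54
16(ω_s−ω_c) = −54(ω_r−ω_c),  ω_s=0, ω_c=1
ω_r = 1 − (16/54)(0−1) = 35/27
ω_r/ω_c = 35/27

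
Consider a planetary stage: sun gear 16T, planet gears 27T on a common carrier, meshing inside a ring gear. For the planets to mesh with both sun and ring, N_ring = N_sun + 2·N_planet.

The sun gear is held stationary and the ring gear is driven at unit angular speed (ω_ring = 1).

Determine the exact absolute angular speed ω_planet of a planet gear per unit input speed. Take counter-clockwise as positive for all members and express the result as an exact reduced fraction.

N_ring = 16 + 2·27 = 70
16(ω_s−ω_c) = −70(ω_r−ω_c),  ω_s=0, ω_r=1
16(0−ω_c) = −70(1−ω_c)  ⇒  86ω_c = 70  ⇒  ω_c = 35/43
sun–planet: 16·(0−35/43) = −27·(ω_p−ω_c)  ⇒  ω_p−ω_c = −(16/27)·(-35/43) = 560/1161
ω_p = 35/43 + 560/1161 = 35/27

35/27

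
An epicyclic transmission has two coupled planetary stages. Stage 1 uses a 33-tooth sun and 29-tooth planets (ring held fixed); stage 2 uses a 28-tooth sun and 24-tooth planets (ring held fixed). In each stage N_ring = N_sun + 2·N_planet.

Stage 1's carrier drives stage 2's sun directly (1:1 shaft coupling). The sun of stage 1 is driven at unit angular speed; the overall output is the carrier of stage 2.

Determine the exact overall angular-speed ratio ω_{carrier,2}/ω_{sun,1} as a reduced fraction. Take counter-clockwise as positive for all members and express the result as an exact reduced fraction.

Stage 1: N_ring = 33 + 2·29 = 91
Stage 1: 33(ω_s−ω_c) = −91(ω_r−ω_c),  ω_r=0, ω_s=1
Stage 1: 33(1−ω_c) = −91(0−ω_c)  ⇒  124ω_c = 33  ⇒  ω_c = 33/124
  ⇒ ω_c¹/ω_s¹ = 33/124
Stage 2: N_ring = 28 + 2·24 = 76
Stage 2: 28(ω_s−ω_c) = −76(ω_r−ω_c),  ω_r=0, ω_s=1
Stage 2: 28(1−ω_c) = −76(0−ω_c)  ⇒  104ω_c = 28  ⇒  ω_c = 7/26
  ⇒ ω_c²/ω_s² = 7/26
Coupling ω_s² = ω_c¹ ⇒ overall = 33/124 × 7/26 = 231/3224

231/3224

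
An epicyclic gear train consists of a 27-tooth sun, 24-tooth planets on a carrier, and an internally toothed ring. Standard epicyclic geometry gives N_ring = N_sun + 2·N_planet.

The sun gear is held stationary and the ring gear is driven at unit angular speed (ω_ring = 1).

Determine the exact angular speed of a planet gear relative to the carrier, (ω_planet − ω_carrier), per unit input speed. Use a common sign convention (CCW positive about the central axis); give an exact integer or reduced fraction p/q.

225/272

N_ring = 27 + 2·24 = 75
27(ω_s−ω_c) = −75(ω_r−ω_c),  ω_s=0, ω_r=1
27(0−ω_c) = −75(1−ω_c)  ⇒  102ω_c = 75  ⇒  ω_c = 25/34
sun–planet: 27·(0−25/34) = −24·(ω_p−ω_c)  ⇒  ω_p−ω_c = −(27/24)·(-25/34) = 225/272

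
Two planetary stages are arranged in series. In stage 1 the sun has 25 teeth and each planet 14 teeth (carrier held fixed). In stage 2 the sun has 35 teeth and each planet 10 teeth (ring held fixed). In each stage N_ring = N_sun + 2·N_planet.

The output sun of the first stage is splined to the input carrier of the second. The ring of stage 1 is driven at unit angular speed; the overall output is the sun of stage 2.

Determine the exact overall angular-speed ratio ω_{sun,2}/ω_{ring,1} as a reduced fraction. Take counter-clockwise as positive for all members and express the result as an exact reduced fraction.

Stage 1: N_ring = 25 + 2·14 = 53
Stage 1: 25(ω_s−ω_c) = −53(ω_r−ω_c),  ω_c=0, ω_r=1
Stage 1: ω_s = 0 − (53/25)(1−0) = -53/25
  ⇒ ω_s¹/ω_r¹ = -53/25
Stage 2: N_ring = 35 + 2·10 = 55
Stage 2: 35(ω_s−ω_c) = −55(ω_r−ω_c),  ω_r=0, ω_c=1
Stage 2: ω_s = 1 − (55/35)(0−1) = 18/7
  ⇒ ω_s²/ω_c² = 18/7
Coupling ω_c² = ω_s¹ ⇒ overall = -53/25 × 18/7 = -954/175

-954/175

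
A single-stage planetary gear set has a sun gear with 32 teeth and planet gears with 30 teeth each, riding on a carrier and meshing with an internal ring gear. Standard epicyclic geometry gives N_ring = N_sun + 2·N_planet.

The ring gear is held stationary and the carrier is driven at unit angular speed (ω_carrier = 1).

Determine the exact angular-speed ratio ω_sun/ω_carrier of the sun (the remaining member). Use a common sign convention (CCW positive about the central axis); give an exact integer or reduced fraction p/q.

N_ring = 32 + 2·30 = 92
32(ω_s−ω_c) = −92(ω_r−ω_c),  ω_r=0, ω_c=1
ω_s = 1 − (92/32)(0−1) = 31/8
ω_s/ω_c = 31/8

31/8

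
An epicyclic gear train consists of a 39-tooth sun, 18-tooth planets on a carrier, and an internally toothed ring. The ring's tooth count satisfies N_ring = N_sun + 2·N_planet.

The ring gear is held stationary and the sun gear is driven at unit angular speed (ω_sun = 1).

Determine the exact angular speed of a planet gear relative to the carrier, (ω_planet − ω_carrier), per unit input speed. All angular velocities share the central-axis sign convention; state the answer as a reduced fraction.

-325/228

N_ring = 39 + 2·18 = 75
39(ω_s−ω_c) = −75(ω_r−ω_c),  ω_r=0, ω_s=1
39(1−ω_c) = −75(0−ω_c)  ⇒  114ω_c = 39  ⇒  ω_c = 13/38
sun–planet: 39·(1−13/38) = −18·(ω_p−ω_c)  ⇒  ω_p−ω_c = −(39/18)·(25/38) = -325/228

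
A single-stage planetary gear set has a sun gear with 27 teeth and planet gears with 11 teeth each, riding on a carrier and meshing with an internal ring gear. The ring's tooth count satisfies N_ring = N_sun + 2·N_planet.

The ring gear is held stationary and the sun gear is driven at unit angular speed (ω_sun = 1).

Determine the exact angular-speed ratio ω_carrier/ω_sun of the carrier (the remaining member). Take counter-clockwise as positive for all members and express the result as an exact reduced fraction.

27/76

N_ring = 27 + 2·11 = 49
27(ω_s−ω_c) = −49(ω_r−ω_c),  ω_r=0, ω_s=1
27(1−ω_c) = −49(0−ω_c)  ⇒  76ω_c = 27  ⇒  ω_c = 27/76
ω_c/ω_s = 27/76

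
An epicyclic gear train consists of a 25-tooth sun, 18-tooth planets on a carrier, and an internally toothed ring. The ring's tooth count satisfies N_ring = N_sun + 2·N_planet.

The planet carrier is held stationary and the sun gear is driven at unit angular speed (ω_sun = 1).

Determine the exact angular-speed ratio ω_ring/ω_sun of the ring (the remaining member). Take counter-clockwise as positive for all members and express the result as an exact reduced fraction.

-25/61

N_ring = 25 + 2·18 = 61
25(ω_s−ω_c) = −61(ω_r−ω_c),  ω_c=0, ω_s=1
ω_r = 0 − (25/61)(1−0) = -25/61
ω_r/ω_s = -25/61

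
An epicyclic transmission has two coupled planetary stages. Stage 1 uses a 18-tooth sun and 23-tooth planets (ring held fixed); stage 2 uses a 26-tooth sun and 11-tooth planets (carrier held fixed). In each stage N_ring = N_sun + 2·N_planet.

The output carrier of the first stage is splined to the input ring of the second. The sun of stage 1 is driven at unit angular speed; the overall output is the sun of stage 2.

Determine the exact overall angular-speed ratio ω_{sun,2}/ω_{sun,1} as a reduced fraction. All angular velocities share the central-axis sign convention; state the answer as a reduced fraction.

-216/533

Stage 1: N_ring = 18 + 2·23 = 64
Stage 1: 18(ω_s−ω_c) = −64(ω_r−ω_c),  ω_r=0, ω_s=1
Stage 1: 18(1−ω_c) = −64(0−ω_c)  ⇒  82ω_c = 18  ⇒  ω_c = 9/41
  ⇒ ω_c¹/ω_s¹ = 9/41
Stage 2: N_ring = 26 + 2·11 = 48
Stage 2: 26(ω_s−ω_c) = −48(ω_r−ω_c),  ω_c=0, ω_r=1
Stage 2: ω_s = 0 − (48/26)(1−0) = -24/13
  ⇒ ω_s²/ω_r² = -24/13
Coupling ω_r² = ω_c¹ ⇒ overall = 9/41 × -24/13 = -216/533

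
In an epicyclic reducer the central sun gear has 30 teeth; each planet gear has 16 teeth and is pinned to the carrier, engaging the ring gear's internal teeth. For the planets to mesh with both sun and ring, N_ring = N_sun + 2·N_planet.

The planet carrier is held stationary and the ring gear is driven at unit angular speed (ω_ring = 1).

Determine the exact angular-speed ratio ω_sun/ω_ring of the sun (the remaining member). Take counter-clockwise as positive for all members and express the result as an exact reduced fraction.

N_ring = 30 + 2·16 = 62
30(ω_s−ω_c) = −62(ω_r−ω_c),  ω_c=0, ω_r=1
ω_s = 0 − (62/30)(1−0) = -31/15
ω_s/ω_r = -31/15

-31/15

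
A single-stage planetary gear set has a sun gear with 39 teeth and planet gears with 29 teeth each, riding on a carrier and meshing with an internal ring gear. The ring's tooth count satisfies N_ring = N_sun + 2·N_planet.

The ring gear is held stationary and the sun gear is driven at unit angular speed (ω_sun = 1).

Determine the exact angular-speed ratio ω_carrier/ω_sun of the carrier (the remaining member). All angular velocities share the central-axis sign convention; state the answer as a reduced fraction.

N_ring = 39 + 2·29 = 97
39(ω_s−ω_c) = −97(ω_r−ω_c),  ω_r=0, ω_s=1
39(1−ω_c) = −97(0−ω_c)  ⇒  136ω_c = 39  ⇒  ω_c = 39/136
ω_c/ω_s = 39/136

39/136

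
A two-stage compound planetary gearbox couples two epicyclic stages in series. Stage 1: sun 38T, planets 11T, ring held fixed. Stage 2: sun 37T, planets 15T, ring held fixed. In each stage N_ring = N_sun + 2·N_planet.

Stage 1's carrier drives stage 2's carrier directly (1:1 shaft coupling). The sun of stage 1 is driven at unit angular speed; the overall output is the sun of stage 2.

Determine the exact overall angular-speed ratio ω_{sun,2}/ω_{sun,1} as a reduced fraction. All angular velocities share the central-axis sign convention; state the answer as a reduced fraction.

Stage 1: N_ring = 38 + 2·11 = 60
Stage 1: 38(ω_s−ω_c) = −60(ω_r−ω_c),  ω_r=0, ω_s=1
Stage 1: 38(1−ω_c) = −60(0−ω_c)  ⇒  98ω_c = 38  ⇒  ω_c = 19/49
  ⇒ ω_c¹/ω_s¹ = 19/49
Stage 2: N_ring = 37 + 2·15 = 67
Stage 2: 37(ω_s−ω_c) = −67(ω_r−ω_c),  ω_r=0, ω_c=1
Stage 2: ω_s = 1 − (67/37)(0−1) = 104/37
  ⇒ ω_s²/ω_c² = 104/37
Coupling ω_c² = ω_c¹ ⇒ overall = 19/49 × 104/37 = 1976/1813

1976/1813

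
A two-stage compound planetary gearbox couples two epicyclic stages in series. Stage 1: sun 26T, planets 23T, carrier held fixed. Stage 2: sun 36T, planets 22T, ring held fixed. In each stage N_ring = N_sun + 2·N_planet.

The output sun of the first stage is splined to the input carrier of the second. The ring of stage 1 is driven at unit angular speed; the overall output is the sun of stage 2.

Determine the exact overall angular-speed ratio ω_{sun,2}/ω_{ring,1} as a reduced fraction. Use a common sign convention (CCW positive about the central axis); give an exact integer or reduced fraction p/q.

-116/13

Stage 1: N_ring = 26 + 2·23 = 72
Stage 1: 26(ω_s−ω_c) = −72(ω_r−ω_c),  ω_c=0, ω_r=1
Stage 1: ω_s = 0 − (72/26)(1−0) = -36/13
  ⇒ ω_s¹/ω_r¹ = -36/13
Stage 2: N_ring = 36 + 2·22 = 80
Stage 2: 36(ω_s−ω_c) = −80(ω_r−ω_c),  ω_r=0, ω_c=1
Stage 2: ω_s = 1 − (80/36)(0−1) = 29/9
  ⇒ ω_s²/ω_c² = 29/9
Coupling ω_c² = ω_s¹ ⇒ overall = -36/13 × 29/9 = -116/13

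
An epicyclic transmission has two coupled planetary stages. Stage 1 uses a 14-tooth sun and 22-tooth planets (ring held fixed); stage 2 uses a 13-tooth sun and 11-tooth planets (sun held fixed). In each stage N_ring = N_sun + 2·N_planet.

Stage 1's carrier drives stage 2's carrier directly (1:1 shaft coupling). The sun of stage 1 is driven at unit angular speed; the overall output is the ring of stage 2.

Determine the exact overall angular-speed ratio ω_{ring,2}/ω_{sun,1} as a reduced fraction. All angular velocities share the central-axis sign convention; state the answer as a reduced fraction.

4/15

Stage 1: N_ring = 14 + 2·22 = 58
Stage 1: 14(ω_s−ω_c) = −58(ω_r−ω_c),  ω_r=0, ω_s=1
Stage 1: 14(1−ω_c) = −58(0−ω_c)  ⇒  72ω_c = 14  ⇒  ω_c = 7/36
  ⇒ ω_c¹/ω_s¹ = 7/36
Stage 2: N_ring = 13 + 2·11 = 35
Stage 2: 13(ω_s−ω_c) = −35(ω_r−ω_c),  ω_s=0, ω_c=1
Stage 2: ω_r = 1 − (13/35)(0−1) = 48/35
  ⇒ ω_r²/ω_c² = 48/35
Coupling ω_c² = ω_c¹ ⇒ overall = 7/36 × 48/35 = 4/15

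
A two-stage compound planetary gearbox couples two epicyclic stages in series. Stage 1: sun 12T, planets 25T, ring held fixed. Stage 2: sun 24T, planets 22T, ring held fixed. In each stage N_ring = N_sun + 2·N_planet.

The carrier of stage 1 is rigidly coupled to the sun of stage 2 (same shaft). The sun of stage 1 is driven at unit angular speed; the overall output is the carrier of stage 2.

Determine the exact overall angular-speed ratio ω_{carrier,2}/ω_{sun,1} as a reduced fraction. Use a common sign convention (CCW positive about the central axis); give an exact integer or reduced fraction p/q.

36/851

Stage 1: N_ring = 12 + 2·25 = 62
Stage 1: 12(ω_s−ω_c) = −62(ω_r−ω_c),  ω_r=0, ω_s=1
Stage 1: 12(1−ω_c) = −62(0−ω_c)  ⇒  74ω_c = 12  ⇒  ω_c = 6/37
  ⇒ ω_c¹/ω_s¹ = 6/37
Stage 2: N_ring = 24 + 2·22 = 68
Stage 2: 24(ω_s−ω_c) = −68(ω_r−ω_c),  ω_r=0, ω_s=1
Stage 2: 24(1−ω_c) = −68(0−ω_c)  ⇒  92ω_c = 24  ⇒  ω_c = 6/23
  ⇒ ω_c²/ω_s² = 6/23
Coupling ω_s² = ω_c¹ ⇒ overall = 6/37 × 6/23 = 36/851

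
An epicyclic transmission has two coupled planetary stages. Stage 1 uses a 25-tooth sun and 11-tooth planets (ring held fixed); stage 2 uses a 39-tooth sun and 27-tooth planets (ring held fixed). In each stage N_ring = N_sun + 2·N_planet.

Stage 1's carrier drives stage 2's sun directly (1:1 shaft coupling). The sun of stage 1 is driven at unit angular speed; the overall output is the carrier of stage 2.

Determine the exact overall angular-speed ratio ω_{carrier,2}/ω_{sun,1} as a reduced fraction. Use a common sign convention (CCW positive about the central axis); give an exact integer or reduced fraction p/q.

325/3168

Stage 1: N_ring = 25 + 2·11 = 47
Stage 1: 25(ω_s−ω_c) = −47(ω_r−ω_c),  ω_r=0, ω_s=1
Stage 1: 25(1−ω_c) = −47(0−ω_c)  ⇒  72ω_c = 25  ⇒  ω_c = 25/72
  ⇒ ω_c¹/ω_s¹ = 25/72
Stage 2: N_ring = 39 + 2·27 = 93
Stage 2: 39(ω_s−ω_c) = −93(ω_r−ω_c),  ω_r=0, ω_s=1
Stage 2: 39(1−ω_c) = −93(0−ω_c)  ⇒  132ω_c = 39  ⇒  ω_c = 13/44
  ⇒ ω_c²/ω_s² = 13/44
Coupling ω_s² = ω_c¹ ⇒ overall = 25/72 × 13/44 = 325/3168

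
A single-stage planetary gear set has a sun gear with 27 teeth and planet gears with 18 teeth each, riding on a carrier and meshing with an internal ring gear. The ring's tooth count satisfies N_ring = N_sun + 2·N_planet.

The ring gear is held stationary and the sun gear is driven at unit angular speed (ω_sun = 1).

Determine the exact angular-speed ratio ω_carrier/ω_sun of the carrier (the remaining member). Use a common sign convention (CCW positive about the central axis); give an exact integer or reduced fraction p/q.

N_ring = 27 + 2·18 = 63
27(ω_s−ω_c) = −63(ω_r−ω_c),  ω_r=0, ω_s=1
27(1−ω_c) = −63(0−ω_c)  ⇒  90ω_c = 27  ⇒  ω_c = 3/10
ω_c/ω_s = 3/10

3/10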